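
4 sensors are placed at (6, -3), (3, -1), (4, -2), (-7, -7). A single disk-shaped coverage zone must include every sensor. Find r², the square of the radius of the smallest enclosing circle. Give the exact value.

By Welzl's lemma the MEC is supported by two points (diametrically opposite) or three points (on a circumcircle).
The farthest pair is (6, -3)–(-7, -7) with squared distance 185. The circle on this segment as diameter has centre (-0.5, -5) and r² = 185/4 = 46.25.
Check (3, -1): distance² to centre = 28.25 ≤ 46.25, so it lies inside.
All remaining points lie in this disk, and no smaller disk contains both endpoints, so this is the minimum enclosing circle.

46.25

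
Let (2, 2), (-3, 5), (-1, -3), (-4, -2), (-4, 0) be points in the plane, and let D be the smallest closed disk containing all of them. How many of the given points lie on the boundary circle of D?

The minimum enclosing circle of a finite set is fixed by two of the points (as a diameter) or three (as a circumcircle).
The farthest pair is (-3, 5)–(-1, -3) with squared distance 68. The circle on this segment as diameter has centre (-2, 1) and r² = 68/4 = 17.
Check (2, 2): distance² to centre = 17 ≤ 17, so it lies inside.
All remaining points lie in this disk, and no smaller disk contains both endpoints, so this is the minimum enclosing circle.
The points at distance exactly r from the centre are (2, 2), (-3, 5), (-1, -3) — 3 points.

3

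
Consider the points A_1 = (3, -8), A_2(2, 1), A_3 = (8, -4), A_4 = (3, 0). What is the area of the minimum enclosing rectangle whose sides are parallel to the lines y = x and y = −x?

In coordinates u = x + y, v = x − y the rectangle is axis-aligned; the map (x,y)→(u,v) scales areas by 2.
u-values: -5, 3, 4, 3; range = 4 − (-5) = 9.
v-values: 11, 1, 12, 3; range = 12 − 1 = 11.
Area = (9 × 11) / 2 = 49.5.

49.5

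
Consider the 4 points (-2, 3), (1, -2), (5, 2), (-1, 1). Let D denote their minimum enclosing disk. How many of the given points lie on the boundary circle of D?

The minimum enclosing circle is determined by three boundary points: (-2, 3), (1, -2), (5, 2).
Their circumcentre is (1.375, 1.625) with r² = 13.28125.
The farthest remaining point (-1, 1) is at distance² 6.03125 ≤ 13.28125.
The points at distance exactly r from the centre are (-2, 3), (1, -2), (5, 2) — 3 points.

3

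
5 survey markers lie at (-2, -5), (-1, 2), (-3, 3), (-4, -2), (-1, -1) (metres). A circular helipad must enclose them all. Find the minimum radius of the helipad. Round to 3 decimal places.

4.031

By Welzl's lemma the MEC is supported by two points (diametrically opposite) or three points (on a circumcircle).
The farthest pair is (-2, -5)–(-3, 3) with squared distance 65. The circle on this segment as diameter has centre (-2.5, -1) and r² = 65/4 = 16.25.
Check (-1, 2): distance² to centre = 11.25 ≤ 16.25, so it lies inside.
All remaining points lie in this disk, and no smaller disk contains both endpoints, so this is the minimum enclosing circle.
r = √(16.25) ≈ 4.031.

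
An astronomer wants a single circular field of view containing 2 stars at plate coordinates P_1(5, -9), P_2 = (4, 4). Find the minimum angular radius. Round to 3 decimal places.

The smallest circle enclosing two points has them as diameter endpoints.
Centre = midpoint = (4.5, -2.5); r² = |P_1P_2|²/4 = 170/4 = 42.5.
r = √(42.5) ≈ 6.519.

6.519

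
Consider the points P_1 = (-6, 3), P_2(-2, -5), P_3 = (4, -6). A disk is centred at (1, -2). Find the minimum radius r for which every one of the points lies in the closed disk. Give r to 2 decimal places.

The required radius is the distance from (1, -2) to the farthest point.
Squared distances: 74, 18, 25.
Maximum is 74, attained at P_1.
r = √74 ≈ 8.60.

8.60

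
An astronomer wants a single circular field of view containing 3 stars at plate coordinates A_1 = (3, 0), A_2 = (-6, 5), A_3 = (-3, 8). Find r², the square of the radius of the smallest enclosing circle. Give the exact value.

Side lengths²: A_1A_2² = 106, A_1A_3² = 100, A_2A_3² = 18.
Since A_1A_2² = 106 < 100 + 18 = 118, the triangle is acute, so the smallest enclosing circle is the circumcircle.
Circumcentre = (-8/7, 22/7), r² = 1325/49.

1325/49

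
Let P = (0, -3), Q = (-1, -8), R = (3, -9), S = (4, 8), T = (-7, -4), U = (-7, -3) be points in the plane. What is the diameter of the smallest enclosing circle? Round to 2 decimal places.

A smallest enclosing disk is always determined by at most three of the input points on its boundary.
The minimum enclosing circle is determined by three boundary points: R, S, T.
Their circumcentre is (15/14, -5/14) with r² = 7685/98.
The farthest remaining point U is at distance² 7069/98 ≤ 7685/98.
Diameter = 2r = 2√(7685/98) ≈ 17.71.

17.71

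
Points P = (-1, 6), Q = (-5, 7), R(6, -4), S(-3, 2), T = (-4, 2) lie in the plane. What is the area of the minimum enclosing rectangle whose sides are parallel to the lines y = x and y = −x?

77

In coordinates u = x + y, v = x − y the rectangle is axis-aligned; the map (x,y)→(u,v) scales areas by 2.
u-values: 5, 2, 2, -1, -2; range = 5 − (-2) = 7.
v-values: -7, -12, 10, -5, -6; range = 10 − (-12) = 22.
Area = (7 × 22) / 2 = 77.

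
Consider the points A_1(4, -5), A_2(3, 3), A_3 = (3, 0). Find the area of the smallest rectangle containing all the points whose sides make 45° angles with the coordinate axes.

31.5

In coordinates u = x + y, v = x − y the rectangle is axis-aligned; the map (x,y)→(u,v) scales areas by 2.
u-values: -1, 6, 3; range = 6 − (-1) = 7.
v-values: 9, 0, 3; range = 9 − 0 = 9.
Area = (7 × 9) / 2 = 31.5.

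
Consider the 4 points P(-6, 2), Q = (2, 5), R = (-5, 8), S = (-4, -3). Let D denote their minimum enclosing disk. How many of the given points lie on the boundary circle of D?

3

By Welzl's lemma the MEC is supported by two points (diametrically opposite) or three points (on a circumcircle).
The minimum enclosing circle is determined by three boundary points: Q, R, S.
Their circumcentre is (-117/37, 97/37) with r² = 44225/1369.
The farthest remaining point P is at distance² 11554/1369 ≤ 44225/1369.
The points at distance exactly r from the centre are Q, R, S — 3 points.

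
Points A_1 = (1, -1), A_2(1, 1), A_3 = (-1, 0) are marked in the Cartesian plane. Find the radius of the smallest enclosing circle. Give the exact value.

Side lengths²: A_1A_2² = 4, A_1A_3² = 5, A_2A_3² = 5.
Since A_2A_3² = 5 < 5 + 4 = 9, the triangle is acute, so the smallest enclosing circle is the circumcircle.
Circumcentre = (0.25, 0), r² = 1.5625.
r = √(1.5625) = 1.25.

1.25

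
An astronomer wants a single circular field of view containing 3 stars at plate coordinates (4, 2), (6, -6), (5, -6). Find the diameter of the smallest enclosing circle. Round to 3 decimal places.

Call the three points A, B, C in the order given.
Side lengths²: AB² = 68, AC² = 65, BC² = 1.
Since AB² = 68 ≥ 65 + 1 = 66, the angle opposite AB is not acute, so the smallest enclosing circle has AB as diameter.
Centre = midpoint of AB = (5, -2), r² = 68/4 = 17.
Diameter = 2r = 2√17 ≈ 8.246.

8.246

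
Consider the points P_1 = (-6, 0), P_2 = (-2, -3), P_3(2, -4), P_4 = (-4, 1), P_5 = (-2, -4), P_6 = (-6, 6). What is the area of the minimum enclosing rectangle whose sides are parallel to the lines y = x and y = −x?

54

In coordinates u = x + y, v = x − y the rectangle is axis-aligned; the map (x,y)→(u,v) scales areas by 2.
u-values: -6, -5, -2, -3, -6, 0; range = 0 − (-6) = 6.
v-values: -6, 1, 6, -5, 2, -12; range = 6 − (-12) = 18.
Area = (6 × 18) / 2 = 54.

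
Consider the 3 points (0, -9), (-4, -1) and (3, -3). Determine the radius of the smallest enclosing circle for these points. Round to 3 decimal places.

Call the three points A, B, C in the order given.
Side lengths²: AB² = 80, AC² = 45, BC² = 53.
Since AB² = 80 < 53 + 45 = 98, the triangle is acute, so the smallest enclosing circle is the circumcircle.
Circumcentre = (-1.25, -4.625), r² = 20.703125.
r = √(20.703125) ≈ 4.550.

4.550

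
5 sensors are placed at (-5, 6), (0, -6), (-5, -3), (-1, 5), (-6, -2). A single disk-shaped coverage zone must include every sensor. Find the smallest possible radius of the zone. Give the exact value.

6.5

The minimum enclosing circle of a finite set is fixed by two of the points (as a diameter) or three (as a circumcircle).
The farthest pair is (-5, 6)–(0, -6) with squared distance 169. The circle on this segment as diameter has centre (-2.5, 0) and r² = 169/4 = 42.25.
Check (-5, -3): distance² to centre = 15.25 ≤ 42.25, so it lies inside.
All remaining points lie in this disk, and no smaller disk contains both endpoints, so this is the minimum enclosing circle.
r = √(42.25) = 6.5.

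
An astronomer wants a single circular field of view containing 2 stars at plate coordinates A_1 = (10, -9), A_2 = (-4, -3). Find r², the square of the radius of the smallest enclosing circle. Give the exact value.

58

The smallest circle enclosing two points has them as diameter endpoints.
Centre = midpoint = (3, -6); r² = |A_1A_2|²/4 = 232/4 = 58.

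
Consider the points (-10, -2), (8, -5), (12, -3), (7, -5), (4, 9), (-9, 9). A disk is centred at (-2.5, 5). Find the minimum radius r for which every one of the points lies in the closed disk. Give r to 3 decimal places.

16.560

The required radius is the distance from (-2.5, 5) to the farthest point.
Squared distances: 105.25, 210.25, 274.25, 190.25, 58.25, 58.25.
Maximum is 274.25, attained at (12, -3).
r = √(274.25) ≈ 16.560.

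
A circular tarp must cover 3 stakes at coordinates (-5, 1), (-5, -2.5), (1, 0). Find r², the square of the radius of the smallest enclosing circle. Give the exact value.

6253/576

Call the three points A, B, C in the order given.
Side lengths²: AB² = 12.25, AC² = 37, BC² = 42.25.
Since BC² = 42.25 < 37 + 12.25 = 49.25, the triangle is acute, so the smallest enclosing circle is the circumcircle.
Circumcentre = (-53/24, -0.75), r² = 6253/576.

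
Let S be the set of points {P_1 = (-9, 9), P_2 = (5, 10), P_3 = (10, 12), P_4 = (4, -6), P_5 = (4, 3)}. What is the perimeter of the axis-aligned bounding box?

74

Width = max x − min x = 10 − (-9) = 19.
Height = max y − min y = 12 − (-6) = 18.
Perimeter = 2(19 + 18) = 74.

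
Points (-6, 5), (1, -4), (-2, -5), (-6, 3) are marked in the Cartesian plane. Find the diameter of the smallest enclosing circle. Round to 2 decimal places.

By Welzl's lemma the MEC is supported by two points (diametrically opposite) or three points (on a circumcircle).
The farthest pair is (-6, 5)–(1, -4) with squared distance 130. The circle on this segment as diameter has centre (-2.5, 0.5) and r² = 130/4 = 32.5.
Check (-2, -5): distance² to centre = 30.5 ≤ 32.5, so it lies inside.
All remaining points lie in this disk, and no smaller disk contains both endpoints, so this is the minimum enclosing circle.
Diameter = 2r = 2√(32.5) ≈ 11.40.

11.40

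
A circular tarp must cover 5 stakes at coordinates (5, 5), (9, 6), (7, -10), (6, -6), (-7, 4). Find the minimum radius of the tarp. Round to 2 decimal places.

A smallest enclosing disk is always determined by at most three of the input points on its boundary.
The minimum enclosing circle is determined by three boundary points: (9, 6), (7, -10), (-7, 4).
Their circumcentre is (16/9, -11/9) with r² = 8450/81.
The farthest remaining point (5, 5) is at distance² 3977/81 ≤ 8450/81.
r = √(8450/81) ≈ 10.21.

10.21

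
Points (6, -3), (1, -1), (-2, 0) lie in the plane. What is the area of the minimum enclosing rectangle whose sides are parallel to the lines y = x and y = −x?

27.5

In coordinates u = x + y, v = x − y the rectangle is axis-aligned; the map (x,y)→(u,v) scales areas by 2.
u-values: 3, 0, -2; range = 3 − (-2) = 5.
v-values: 9, 2, -2; range = 9 − (-2) = 11.
Area = (5 × 11) / 2 = 27.5.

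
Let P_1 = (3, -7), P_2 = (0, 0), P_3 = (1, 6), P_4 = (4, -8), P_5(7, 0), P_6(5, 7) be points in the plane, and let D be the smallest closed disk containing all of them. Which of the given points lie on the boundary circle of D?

The farthest pair is P_4–P_6 with squared distance 226. The circle on this segment as diameter has centre (4.5, -0.5) and r² = 226/4 = 56.5.
Check P_1: distance² to centre = 44.5 ≤ 56.5, so it lies inside.
All remaining points lie in this disk, and no smaller disk contains both endpoints, so this is the minimum enclosing circle.
The points at distance exactly r from the centre are P_4, P_6 — 2 points.

P_4, P_6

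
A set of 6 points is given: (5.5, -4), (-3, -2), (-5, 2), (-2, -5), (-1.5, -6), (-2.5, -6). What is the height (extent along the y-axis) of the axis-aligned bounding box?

max y = 2, min y = -6, so height = 8.

8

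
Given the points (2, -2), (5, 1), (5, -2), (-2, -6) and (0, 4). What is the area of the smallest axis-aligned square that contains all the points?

The bounding box has width 7 and height 10.
An axis-aligned square enclosing the set must have side ≥ max(width, height).
So the minimum side is max(7, 10) = 10.
Area = 10² = 100.

100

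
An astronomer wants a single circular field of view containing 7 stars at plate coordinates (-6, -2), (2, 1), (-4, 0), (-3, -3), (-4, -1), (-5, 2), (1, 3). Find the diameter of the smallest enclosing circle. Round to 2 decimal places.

The minimum enclosing circle of a finite set is fixed by two of the points (as a diameter) or three (as a circumcircle).
The minimum enclosing circle is determined by three boundary points: (-6, -2), (2, 1), (1, 3).
Their circumcentre is (-85/38, 5/38) with r² = 13505/722.
The farthest remaining point (-5, 2) is at distance² 8033/722 ≤ 13505/722.
Diameter = 2r = 2√(13505/722) ≈ 8.65.

8.65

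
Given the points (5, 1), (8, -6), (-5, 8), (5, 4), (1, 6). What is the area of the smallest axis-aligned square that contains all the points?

The bounding box has width 13 and height 14.
An axis-aligned square enclosing the set must have side ≥ max(width, height).
So the minimum side is max(13, 14) = 14.
Area = 14² = 196.

196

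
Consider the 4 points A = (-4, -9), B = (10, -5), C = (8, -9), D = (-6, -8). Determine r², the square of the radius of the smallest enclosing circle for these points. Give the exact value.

By Welzl's lemma the MEC is supported by two points (diametrically opposite) or three points (on a circumcircle).
The farthest pair is B–D with squared distance 265. The circle on this segment as diameter has centre (2, -6.5) and r² = 265/4 = 66.25.
Check A: distance² to centre = 42.25 ≤ 66.25, so it lies inside.
All remaining points lie in this disk, and no smaller disk contains both endpoints, so this is the minimum enclosing circle.

66.25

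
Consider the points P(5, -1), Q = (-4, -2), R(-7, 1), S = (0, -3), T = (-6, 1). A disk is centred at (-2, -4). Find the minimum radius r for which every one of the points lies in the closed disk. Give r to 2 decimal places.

The required radius is the distance from (-2, -4) to the farthest point.
Squared distances: 58, 8, 50, 5, 41.
Maximum is 58, attained at P.
r = √58 ≈ 7.62.

7.62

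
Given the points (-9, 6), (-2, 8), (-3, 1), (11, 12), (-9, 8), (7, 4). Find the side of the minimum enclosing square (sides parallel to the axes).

The bounding box has width 20 and height 11.
An axis-aligned square enclosing the set must have side ≥ max(width, height).
So the minimum side is max(20, 11) = 20.

20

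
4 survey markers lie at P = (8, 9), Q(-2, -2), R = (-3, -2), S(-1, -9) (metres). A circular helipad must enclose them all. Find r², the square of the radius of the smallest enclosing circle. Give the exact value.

101.25

The minimum enclosing circle of a finite set is fixed by two of the points (as a diameter) or three (as a circumcircle).
The farthest pair is P–S with squared distance 405. The circle on this segment as diameter has centre (3.5, 0) and r² = 405/4 = 101.25.
Check Q: distance² to centre = 34.25 ≤ 101.25, so it lies inside.
All remaining points lie in this disk, and no smaller disk contains both endpoints, so this is the minimum enclosing circle.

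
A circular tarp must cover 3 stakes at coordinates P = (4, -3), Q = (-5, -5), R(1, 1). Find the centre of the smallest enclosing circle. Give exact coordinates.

(-9/14, -47/14)

Side lengths²: PQ² = 85, PR² = 25, QR² = 72.
Since PQ² = 85 < 72 + 25 = 97, the triangle is acute, so the smallest enclosing circle is the circumcircle.
Circumcentre = (-9/14, -47/14), r² = 2125/98.
Centre = (-9/14, -47/14).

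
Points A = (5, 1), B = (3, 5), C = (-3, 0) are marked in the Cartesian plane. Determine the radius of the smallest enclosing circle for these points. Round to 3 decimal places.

Side lengths²: AB² = 20, AC² = 65, BC² = 61.
Since AC² = 65 < 61 + 20 = 81, the triangle is acute, so the smallest enclosing circle is the circumcircle.
Circumcentre = (15/17, 49/34), r² = 19825/1156.
r = √(19825/1156) ≈ 4.141.

4.141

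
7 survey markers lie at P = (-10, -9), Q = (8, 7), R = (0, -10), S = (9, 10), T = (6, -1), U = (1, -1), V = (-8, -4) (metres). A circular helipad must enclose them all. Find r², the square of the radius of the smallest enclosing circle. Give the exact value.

By Welzl's lemma the MEC is supported by two points (diametrically opposite) or three points (on a circumcircle).
The farthest pair is P–S with squared distance 722. The circle on this segment as diameter has centre (-0.5, 0.5) and r² = 722/4 = 180.5.
Check Q: distance² to centre = 114.5 ≤ 180.5, so it lies inside.
All remaining points lie in this disk, and no smaller disk contains both endpoints, so this is the minimum enclosing circle.

180.5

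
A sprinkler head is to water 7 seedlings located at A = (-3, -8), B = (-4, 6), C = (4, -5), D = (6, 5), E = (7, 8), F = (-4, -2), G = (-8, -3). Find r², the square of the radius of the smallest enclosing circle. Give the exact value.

A smallest enclosing disk is always determined by at most three of the input points on its boundary.
The minimum enclosing circle is determined by three boundary points: A, E, G.
Their circumcentre is (10/13, 10/13) with r² = 15397/169.
The farthest remaining point B is at distance² 8468/169 ≤ 15397/169.

15397/169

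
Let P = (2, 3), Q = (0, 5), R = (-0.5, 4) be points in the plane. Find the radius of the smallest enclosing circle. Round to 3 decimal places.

Side lengths²: PQ² = 8, PR² = 7.25, QR² = 1.25.
Since PQ² = 8 < 7.25 + 1.25 = 8.5, the triangle is acute, so the smallest enclosing circle is the circumcircle.
Circumcentre = (11/12, 47/12), r² = 145/72.
r = √(145/72) ≈ 1.419.

1.419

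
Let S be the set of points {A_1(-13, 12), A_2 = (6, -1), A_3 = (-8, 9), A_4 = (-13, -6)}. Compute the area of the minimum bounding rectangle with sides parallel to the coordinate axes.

342

x ranges over [-13, 6], width 19.
y ranges over [-6, 12], height 18.
Area = 19 × 18 = 342.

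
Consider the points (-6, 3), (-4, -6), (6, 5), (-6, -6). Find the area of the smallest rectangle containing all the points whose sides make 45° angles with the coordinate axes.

In coordinates u = x + y, v = x − y the rectangle is axis-aligned; the map (x,y)→(u,v) scales areas by 2.
u-values: -3, -10, 11, -12; range = 11 − (-12) = 23.
v-values: -9, 2, 1, 0; range = 2 − (-9) = 11.
Area = (23 × 11) / 2 = 126.5.

126.5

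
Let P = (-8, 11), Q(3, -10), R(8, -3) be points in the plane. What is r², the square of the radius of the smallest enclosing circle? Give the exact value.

140.5

Side lengths²: PQ² = 562, PR² = 452, QR² = 74.
Since PQ² = 562 ≥ 452 + 74 = 526, the angle opposite PQ is not acute, so the smallest enclosing circle has PQ as diameter.
Centre = midpoint of PQ = (-2.5, 0.5), r² = 562/4 = 140.5.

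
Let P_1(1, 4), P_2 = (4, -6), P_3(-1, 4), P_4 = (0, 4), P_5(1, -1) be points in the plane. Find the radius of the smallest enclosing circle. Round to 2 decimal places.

The farthest pair is P_2–P_3 with squared distance 125. The circle on this segment as diameter has centre (1.5, -1) and r² = 125/4 = 31.25.
Check P_1: distance² to centre = 25.25 ≤ 31.25, so it lies inside.
All remaining points lie in this disk, and no smaller disk contains both endpoints, so this is the minimum enclosing circle.
r = √(31.25) ≈ 5.59.

5.59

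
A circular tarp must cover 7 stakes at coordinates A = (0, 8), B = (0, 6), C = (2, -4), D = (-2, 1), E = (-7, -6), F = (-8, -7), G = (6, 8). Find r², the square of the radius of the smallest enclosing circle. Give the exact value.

The minimum enclosing circle of a finite set is fixed by two of the points (as a diameter) or three (as a circumcircle).
The farthest pair is F–G with squared distance 421. The circle on this segment as diameter has centre (-1, 0.5) and r² = 421/4 = 105.25.
Check A: distance² to centre = 57.25 ≤ 105.25, so it lies inside.
All remaining points lie in this disk, and no smaller disk contains both endpoints, so this is the minimum enclosing circle.

105.25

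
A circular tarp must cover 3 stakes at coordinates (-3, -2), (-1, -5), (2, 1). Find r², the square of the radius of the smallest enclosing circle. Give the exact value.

Call the three points A, B, C in the order given.
Side lengths²: AB² = 13, AC² = 34, BC² = 45.
Since BC² = 45 < 34 + 13 = 47, the triangle is acute, so the smallest enclosing circle is the circumcircle.
Circumcentre = (5/14, -27/14), r² = 1105/98.

1105/98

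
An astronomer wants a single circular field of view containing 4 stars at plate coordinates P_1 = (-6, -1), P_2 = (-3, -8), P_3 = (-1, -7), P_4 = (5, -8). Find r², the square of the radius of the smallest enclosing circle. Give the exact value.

A smallest enclosing disk is always determined by at most three of the input points on its boundary.
The farthest pair is P_1–P_4 with squared distance 170. The circle on this segment as diameter has centre (-0.5, -4.5) and r² = 170/4 = 42.5.
Check P_2: distance² to centre = 18.5 ≤ 42.5, so it lies inside.
All remaining points lie in this disk, and no smaller disk contains both endpoints, so this is the minimum enclosing circle.

42.5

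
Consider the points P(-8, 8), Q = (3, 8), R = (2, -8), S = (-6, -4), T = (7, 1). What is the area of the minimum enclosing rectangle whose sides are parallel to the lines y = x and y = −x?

273

In coordinates u = x + y, v = x − y the rectangle is axis-aligned; the map (x,y)→(u,v) scales areas by 2.
u-values: 0, 11, -6, -10, 8; range = 11 − (-10) = 21.
v-values: -16, -5, 10, -2, 6; range = 10 − (-16) = 26.
Area = (21 × 26) / 2 = 273.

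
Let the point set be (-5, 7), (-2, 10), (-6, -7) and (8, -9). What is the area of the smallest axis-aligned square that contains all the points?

361

The bounding box has width 14 and height 19.
An axis-aligned square enclosing the set must have side ≥ max(width, height).
So the minimum side is max(14, 19) = 19.
Area = 19² = 361.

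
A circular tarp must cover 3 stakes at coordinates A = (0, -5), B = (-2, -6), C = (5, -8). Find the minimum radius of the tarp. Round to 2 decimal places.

3.64

Side lengths²: AB² = 5, AC² = 34, BC² = 53.
Since BC² = 53 ≥ 34 + 5 = 39, the angle opposite BC is not acute, so the smallest enclosing circle has BC as diameter.
Centre = midpoint of BC = (1.5, -7), r² = 53/4 = 13.25.
r = √(13.25) ≈ 3.64.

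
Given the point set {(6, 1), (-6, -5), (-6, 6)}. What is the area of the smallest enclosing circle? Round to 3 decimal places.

165.915

Call the three points A, B, C in the order given.
Side lengths²: AB² = 180, AC² = 169, BC² = 121.
Since AB² = 180 < 169 + 121 = 290, the triangle is acute, so the smallest enclosing circle is the circumcircle.
Circumcentre = (-1.25, 0.5), r² = 52.8125.
Area = π·r² = π·52.8125 ≈ 165.915.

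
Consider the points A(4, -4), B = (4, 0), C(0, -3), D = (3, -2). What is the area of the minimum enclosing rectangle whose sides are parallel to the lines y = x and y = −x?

In coordinates u = x + y, v = x − y the rectangle is axis-aligned; the map (x,y)→(u,v) scales areas by 2.
u-values: 0, 4, -3, 1; range = 4 − (-3) = 7.
v-values: 8, 4, 3, 5; range = 8 − 3 = 5.
Area = (7 × 5) / 2 = 17.5.

17.5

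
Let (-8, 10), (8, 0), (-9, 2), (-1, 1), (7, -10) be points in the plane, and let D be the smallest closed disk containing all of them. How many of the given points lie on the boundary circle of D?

The farthest pair is (-8, 10)–(7, -10) with squared distance 625. The circle on this segment as diameter has centre (-0.5, 0) and r² = 625/4 = 156.25.
Check (8, 0): distance² to centre = 72.25 ≤ 156.25, so it lies inside.
All remaining points lie in this disk, and no smaller disk contains both endpoints, so this is the minimum enclosing circle.
The points at distance exactly r from the centre are (-8, 10), (7, -10) — 2 points.

2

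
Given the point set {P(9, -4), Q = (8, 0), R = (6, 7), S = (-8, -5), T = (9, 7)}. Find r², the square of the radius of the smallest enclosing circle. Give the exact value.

108.25

A smallest enclosing disk is always determined by at most three of the input points on its boundary.
The farthest pair is S–T with squared distance 433. The circle on this segment as diameter has centre (0.5, 1) and r² = 433/4 = 108.25.
Check P: distance² to centre = 97.25 ≤ 108.25, so it lies inside.
All remaining points lie in this disk, and no smaller disk contains both endpoints, so this is the minimum enclosing circle.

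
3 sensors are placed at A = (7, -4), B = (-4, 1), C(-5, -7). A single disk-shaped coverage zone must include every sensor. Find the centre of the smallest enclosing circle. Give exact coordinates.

(33/62, -225/62)

Side lengths²: AB² = 146, AC² = 153, BC² = 65.
Since AC² = 153 < 146 + 65 = 211, the triangle is acute, so the smallest enclosing circle is the circumcircle.
Circumcentre = (33/62, -225/62), r² = 80665/1922.
Centre = (33/62, -225/62).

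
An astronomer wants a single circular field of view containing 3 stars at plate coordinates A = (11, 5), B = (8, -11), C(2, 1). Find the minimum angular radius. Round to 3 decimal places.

Side lengths²: AB² = 265, AC² = 97, BC² = 180.
Since AB² = 265 < 180 + 97 = 277, the triangle is acute, so the smallest enclosing circle is the circumcircle.
Circumcentre = (201/22, -129/44), r² = 128525/1936.
r = √(128525/1936) ≈ 8.148.

8.148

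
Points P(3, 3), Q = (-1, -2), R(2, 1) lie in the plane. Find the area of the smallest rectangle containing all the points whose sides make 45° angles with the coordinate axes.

4.5

In coordinates u = x + y, v = x − y the rectangle is axis-aligned; the map (x,y)→(u,v) scales areas by 2.
u-values: 6, -3, 3; range = 6 − (-3) = 9.
v-values: 0, 1, 1; range = 1 − 0 = 1.
Area = (9 × 1) / 2 = 4.5.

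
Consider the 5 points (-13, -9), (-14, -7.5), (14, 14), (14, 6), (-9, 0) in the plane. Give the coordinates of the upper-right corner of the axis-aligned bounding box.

x-range [-14, 14], y-range [-9, 14].
The upper-right corner is (14, 14).

(14, 14)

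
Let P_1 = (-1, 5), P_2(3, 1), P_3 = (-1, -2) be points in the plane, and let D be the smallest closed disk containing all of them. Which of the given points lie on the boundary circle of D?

P_1, P_2, P_3

Side lengths²: P_1P_2² = 32, P_1P_3² = 49, P_2P_3² = 25.
Since P_1P_3² = 49 < 32 + 25 = 57, the triangle is acute, so the smallest enclosing circle is the circumcircle.
Circumcentre = (-0.5, 1.5), r² = 12.5.
The points at distance exactly r from the centre are P_1, P_2, P_3 — 3 points.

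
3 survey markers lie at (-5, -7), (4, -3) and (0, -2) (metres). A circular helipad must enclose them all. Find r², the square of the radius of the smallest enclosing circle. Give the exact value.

Call the three points A, B, C in the order given.
Side lengths²: AB² = 97, AC² = 50, BC² = 17.
Since AB² = 97 ≥ 50 + 17 = 67, the angle opposite AB is not acute, so the smallest enclosing circle has AB as diameter.
Centre = midpoint of AB = (-0.5, -5), r² = 97/4 = 24.25.

24.25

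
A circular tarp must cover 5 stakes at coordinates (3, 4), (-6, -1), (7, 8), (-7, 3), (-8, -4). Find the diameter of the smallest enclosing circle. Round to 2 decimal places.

19.21

By Welzl's lemma the MEC is supported by two points (diametrically opposite) or three points (on a circumcircle).
The farthest pair is (7, 8)–(-8, -4) with squared distance 369. The circle on this segment as diameter has centre (-0.5, 2) and r² = 369/4 = 92.25.
Check (3, 4): distance² to centre = 16.25 ≤ 92.25, so it lies inside.
All remaining points lie in this disk, and no smaller disk contains both endpoints, so this is the minimum enclosing circle.
Diameter = 2r = 2√(92.25) ≈ 19.21.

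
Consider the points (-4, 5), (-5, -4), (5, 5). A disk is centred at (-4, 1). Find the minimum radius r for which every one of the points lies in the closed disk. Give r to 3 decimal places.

9.849

The required radius is the distance from (-4, 1) to the farthest point.
Squared distances: 16, 26, 97.
Maximum is 97, attained at (5, 5).
r = √97 ≈ 9.849.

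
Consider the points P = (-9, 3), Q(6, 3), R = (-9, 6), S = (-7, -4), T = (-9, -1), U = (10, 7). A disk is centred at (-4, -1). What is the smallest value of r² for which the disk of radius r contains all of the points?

260

The required radius is the distance from (-4, -1) to the farthest point.
Squared distances: 41, 116, 74, 18, 25, 260.
Maximum is 260, attained at U.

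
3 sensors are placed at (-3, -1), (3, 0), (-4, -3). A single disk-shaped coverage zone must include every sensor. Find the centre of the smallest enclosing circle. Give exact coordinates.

Call the three points A, B, C in the order given.
Side lengths²: AB² = 37, AC² = 5, BC² = 58.
Since BC² = 58 ≥ 37 + 5 = 42, the angle opposite BC is not acute, so the smallest enclosing circle has BC as diameter.
Centre = midpoint of BC = (-0.5, -1.5), r² = 58/4 = 14.5.
Centre = (-0.5, -1.5).

(-0.5, -1.5)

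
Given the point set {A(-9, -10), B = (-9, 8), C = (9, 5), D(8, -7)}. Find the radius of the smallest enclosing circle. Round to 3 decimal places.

The minimum enclosing circle of a finite set is fixed by two of the points (as a diameter) or three (as a circumcircle).
The minimum enclosing circle is determined by three boundary points: A, B, C.
Their circumcentre is (-1.25, -1) with r² = 141.0625.
The farthest remaining point D is at distance² 121.5625 ≤ 141.0625.
r = √(141.0625) ≈ 11.877.

11.877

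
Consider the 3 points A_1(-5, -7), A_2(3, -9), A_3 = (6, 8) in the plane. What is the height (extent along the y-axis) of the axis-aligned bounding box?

17

max y = 8, min y = -9, so height = 17.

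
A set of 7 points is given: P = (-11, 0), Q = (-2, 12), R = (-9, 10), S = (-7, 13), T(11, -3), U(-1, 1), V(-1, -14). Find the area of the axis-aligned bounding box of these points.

594

x ranges over [-11, 11], width 22.
y ranges over [-14, 13], height 27.
Area = 22 × 27 = 594.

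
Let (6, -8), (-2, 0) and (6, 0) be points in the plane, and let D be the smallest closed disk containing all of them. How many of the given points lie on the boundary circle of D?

Call the three points A, B, C in the order given.
Side lengths²: AB² = 128, AC² = 64, BC² = 64.
Since AB² = 128 ≥ 64 + 64 = 128, the angle opposite AB is not acute, so the smallest enclosing circle has AB as diameter.
Centre = midpoint of AB = (2, -4), r² = 128/4 = 32.
The points at distance exactly r from the centre are (6, -8), (-2, 0), (6, 0) — 3 points.

3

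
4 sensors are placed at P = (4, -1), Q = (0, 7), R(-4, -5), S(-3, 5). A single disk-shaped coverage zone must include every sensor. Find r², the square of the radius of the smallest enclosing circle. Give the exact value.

The farthest pair is Q–R with squared distance 160. The circle on this segment as diameter has centre (-2, 1) and r² = 160/4 = 40.
Check P: distance² to centre = 40 ≤ 40, so it lies inside.
All remaining points lie in this disk, and no smaller disk contains both endpoints, so this is the minimum enclosing circle.

40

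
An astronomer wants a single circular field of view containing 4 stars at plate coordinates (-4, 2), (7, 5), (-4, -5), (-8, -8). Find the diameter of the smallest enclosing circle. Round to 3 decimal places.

19.849

A smallest enclosing disk is always determined by at most three of the input points on its boundary.
The farthest pair is (7, 5)–(-8, -8) with squared distance 394. The circle on this segment as diameter has centre (-0.5, -1.5) and r² = 394/4 = 98.5.
Check (-4, 2): distance² to centre = 24.5 ≤ 98.5, so it lies inside.
All remaining points lie in this disk, and no smaller disk contains both endpoints, so this is the minimum enclosing circle.
Diameter = 2r = 2√(98.5) ≈ 19.849.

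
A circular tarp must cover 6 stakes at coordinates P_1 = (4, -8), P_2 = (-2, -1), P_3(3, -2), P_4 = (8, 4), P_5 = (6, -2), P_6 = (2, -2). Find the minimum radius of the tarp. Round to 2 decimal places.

The minimum enclosing circle is determined by three boundary points: P_1, P_2, P_4.
Their circumcentre is (4.5, -1.5) with r² = 42.5.
The farthest remaining point P_6 is at distance² 6.5 ≤ 42.5.
r = √(42.5) ≈ 6.52.

6.52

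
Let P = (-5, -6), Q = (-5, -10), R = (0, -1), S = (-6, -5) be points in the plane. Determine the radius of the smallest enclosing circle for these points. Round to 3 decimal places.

5.148

By Welzl's lemma the MEC is supported by two points (diametrically opposite) or three points (on a circumcircle).
The farthest pair is Q–R with squared distance 106. The circle on this segment as diameter has centre (-2.5, -5.5) and r² = 106/4 = 26.5.
Check P: distance² to centre = 6.5 ≤ 26.5, so it lies inside.
All remaining points lie in this disk, and no smaller disk contains both endpoints, so this is the minimum enclosing circle.
r = √(26.5) ≈ 5.148.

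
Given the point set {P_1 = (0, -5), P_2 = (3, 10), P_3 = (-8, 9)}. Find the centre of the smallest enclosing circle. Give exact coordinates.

(-52/27, 86/27)

Side lengths²: P_1P_2² = 234, P_1P_3² = 260, P_2P_3² = 122.
Since P_1P_3² = 260 < 234 + 122 = 356, the triangle is acute, so the smallest enclosing circle is the circumcircle.
Circumcentre = (-52/27, 86/27), r² = 51545/729.
Centre = (-52/27, 86/27).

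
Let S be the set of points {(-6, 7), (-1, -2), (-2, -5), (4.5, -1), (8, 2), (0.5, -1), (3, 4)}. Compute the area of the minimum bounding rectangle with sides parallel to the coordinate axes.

168

x ranges over [-6, 8], width 14.
y ranges over [-5, 7], height 12.
Area = 14 × 12 = 168.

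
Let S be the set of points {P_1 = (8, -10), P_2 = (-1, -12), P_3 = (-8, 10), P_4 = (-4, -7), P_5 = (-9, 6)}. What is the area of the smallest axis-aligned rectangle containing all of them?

x ranges over [-9, 8], width 17.
y ranges over [-12, 10], height 22.
Area = 17 × 22 = 374.

374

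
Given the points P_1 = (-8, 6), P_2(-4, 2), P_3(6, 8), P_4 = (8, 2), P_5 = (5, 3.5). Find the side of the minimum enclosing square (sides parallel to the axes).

16

The bounding box has width 16 and height 6.
An axis-aligned square enclosing the set must have side ≥ max(width, height).
So the minimum side is max(16, 6) = 16.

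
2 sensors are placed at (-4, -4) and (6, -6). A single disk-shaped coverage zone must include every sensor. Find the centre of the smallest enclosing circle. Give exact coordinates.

The smallest circle enclosing two points has them as diameter endpoints.
Centre = midpoint = (1, -5); r² = |(-4, -4)−(6, -6)|²/4 = 104/4 = 26.
Centre = (1, -5).

(1, -5)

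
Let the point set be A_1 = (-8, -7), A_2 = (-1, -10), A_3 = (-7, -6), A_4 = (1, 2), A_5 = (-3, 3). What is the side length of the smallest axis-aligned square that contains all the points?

13

The bounding box has width 9 and height 13.
An axis-aligned square enclosing the set must have side ≥ max(width, height).
So the minimum side is max(9, 13) = 13.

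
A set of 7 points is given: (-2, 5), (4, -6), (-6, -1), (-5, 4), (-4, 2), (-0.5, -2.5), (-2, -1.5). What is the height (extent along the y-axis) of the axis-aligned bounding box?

11

max y = 5, min y = -6, so height = 11.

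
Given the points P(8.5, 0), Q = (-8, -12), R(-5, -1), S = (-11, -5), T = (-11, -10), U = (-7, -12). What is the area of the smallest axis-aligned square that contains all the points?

380.25

The bounding box has width 19.5 and height 12.
An axis-aligned square enclosing the set must have side ≥ max(width, height).
So the minimum side is max(19.5, 12) = 19.5.
Area = 19.5² = 380.25.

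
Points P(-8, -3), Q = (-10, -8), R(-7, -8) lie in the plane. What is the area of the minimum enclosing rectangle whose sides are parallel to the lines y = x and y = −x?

In coordinates u = x + y, v = x − y the rectangle is axis-aligned; the map (x,y)→(u,v) scales areas by 2.
u-values: -11, -18, -15; range = -11 − (-18) = 7.
v-values: -5, -2, 1; range = 1 − (-5) = 6.
Area = (7 × 6) / 2 = 21.

21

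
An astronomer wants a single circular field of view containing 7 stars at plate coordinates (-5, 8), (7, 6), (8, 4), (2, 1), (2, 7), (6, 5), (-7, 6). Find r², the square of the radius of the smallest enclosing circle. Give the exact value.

57.25

The farthest pair is (8, 4)–(-7, 6) with squared distance 229. The circle on this segment as diameter has centre (0.5, 5) and r² = 229/4 = 57.25.
Check (-5, 8): distance² to centre = 39.25 ≤ 57.25, so it lies inside.
All remaining points lie in this disk, and no smaller disk contains both endpoints, so this is the minimum enclosing circle.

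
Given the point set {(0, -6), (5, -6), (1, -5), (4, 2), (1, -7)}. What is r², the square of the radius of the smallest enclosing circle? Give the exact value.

The minimum enclosing circle of a finite set is fixed by two of the points (as a diameter) or three (as a circumcircle).
The farthest pair is (4, 2)–(1, -7) with squared distance 90. The circle on this segment as diameter has centre (2.5, -2.5) and r² = 90/4 = 22.5.
Check (0, -6): distance² to centre = 18.5 ≤ 22.5, so it lies inside.
All remaining points lie in this disk, and no smaller disk contains both endpoints, so this is the minimum enclosing circle.

22.5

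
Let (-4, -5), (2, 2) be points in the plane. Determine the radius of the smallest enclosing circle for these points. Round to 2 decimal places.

4.61

The smallest circle enclosing two points has them as diameter endpoints.
Centre = midpoint = (-1, -1.5); r² = |(-4, -5)−(2, 2)|²/4 = 85/4 = 21.25.
r = √(21.25) ≈ 4.61.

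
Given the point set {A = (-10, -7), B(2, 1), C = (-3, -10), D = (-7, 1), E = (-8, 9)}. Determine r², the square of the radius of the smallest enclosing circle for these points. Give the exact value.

By Welzl's lemma the MEC is supported by two points (diametrically opposite) or three points (on a circumcircle).
The farthest pair is C–E with squared distance 386. The circle on this segment as diameter has centre (-5.5, -0.5) and r² = 386/4 = 96.5.
Check A: distance² to centre = 62.5 ≤ 96.5, so it lies inside.
All remaining points lie in this disk, and no smaller disk contains both endpoints, so this is the minimum enclosing circle.

96.5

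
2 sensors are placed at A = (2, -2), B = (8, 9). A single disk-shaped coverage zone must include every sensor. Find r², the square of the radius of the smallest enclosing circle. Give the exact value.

The smallest circle enclosing two points has them as diameter endpoints.
Centre = midpoint = (5, 3.5); r² = |AB|²/4 = 157/4 = 39.25.

39.25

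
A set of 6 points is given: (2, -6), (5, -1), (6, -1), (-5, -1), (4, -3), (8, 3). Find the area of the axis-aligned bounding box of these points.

x ranges over [-5, 8], width 13.
y ranges over [-6, 3], height 9.
Area = 13 × 9 = 117.

117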